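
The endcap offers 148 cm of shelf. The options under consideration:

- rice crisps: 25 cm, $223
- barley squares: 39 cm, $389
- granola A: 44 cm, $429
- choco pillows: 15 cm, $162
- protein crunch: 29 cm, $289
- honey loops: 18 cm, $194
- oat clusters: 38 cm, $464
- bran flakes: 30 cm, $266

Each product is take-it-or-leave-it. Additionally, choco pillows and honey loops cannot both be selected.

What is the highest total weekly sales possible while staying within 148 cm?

1527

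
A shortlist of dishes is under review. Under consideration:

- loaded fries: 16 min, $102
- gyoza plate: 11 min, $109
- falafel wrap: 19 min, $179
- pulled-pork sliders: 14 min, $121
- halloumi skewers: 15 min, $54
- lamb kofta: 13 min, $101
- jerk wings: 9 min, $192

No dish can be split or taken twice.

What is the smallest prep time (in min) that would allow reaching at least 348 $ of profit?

28

Minimise min subject to total profit ≥ 348.
Taking falafel wrap + jerk wings gives 371 (≥ 348) for 28 min.
Below 28 min the best achievable stays under 348.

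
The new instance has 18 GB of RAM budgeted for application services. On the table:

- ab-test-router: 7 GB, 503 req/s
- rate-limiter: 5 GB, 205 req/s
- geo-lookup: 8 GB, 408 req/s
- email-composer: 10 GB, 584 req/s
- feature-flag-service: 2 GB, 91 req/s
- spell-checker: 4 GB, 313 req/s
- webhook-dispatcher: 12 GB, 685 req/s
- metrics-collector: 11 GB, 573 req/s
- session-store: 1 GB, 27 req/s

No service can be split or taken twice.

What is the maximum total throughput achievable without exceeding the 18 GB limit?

1114

A density-first pass picks ab-test-router + rate-limiter + feature-flag-service + spell-checker — 1112 at 18 GB.
Reworking the packing: ab-test-router + email-composer + session-store uses 18 GB and improves the total to 1114.
Runner-up ab-test-router + rate-limiter + feature-flag-service + spell-checker tops out at 1112.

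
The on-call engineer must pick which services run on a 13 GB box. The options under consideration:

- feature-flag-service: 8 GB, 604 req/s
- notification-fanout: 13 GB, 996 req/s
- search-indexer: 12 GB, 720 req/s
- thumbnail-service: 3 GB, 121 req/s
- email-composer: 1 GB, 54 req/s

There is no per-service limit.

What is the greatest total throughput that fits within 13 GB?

Ranking by ratio (throughput/GB): notification-fanout 76.62, feature-flag-service 75.50, search-indexer 60.00.
The ratio ordering already packs tightly: notification-fanout, 13 GB, 996.

996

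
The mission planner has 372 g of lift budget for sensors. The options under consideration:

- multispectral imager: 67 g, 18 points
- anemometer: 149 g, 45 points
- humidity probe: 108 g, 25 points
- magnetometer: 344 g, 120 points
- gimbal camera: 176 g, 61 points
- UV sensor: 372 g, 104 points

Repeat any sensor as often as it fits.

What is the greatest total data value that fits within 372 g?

122

Taking the top-ratio sensors first gives magnetometer for 120 (344 g).
The 344 g tied up in magnetometer is better spent on 2×gimbal camera — total rises to 122 (352 g).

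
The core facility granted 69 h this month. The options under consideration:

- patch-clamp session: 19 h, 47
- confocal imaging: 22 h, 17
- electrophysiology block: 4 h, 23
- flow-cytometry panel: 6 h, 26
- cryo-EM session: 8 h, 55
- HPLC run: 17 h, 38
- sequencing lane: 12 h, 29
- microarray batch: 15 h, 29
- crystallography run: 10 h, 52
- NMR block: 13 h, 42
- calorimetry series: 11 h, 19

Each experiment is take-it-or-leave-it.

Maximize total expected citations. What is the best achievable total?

By expected citations per h: cryo-EM session 6.88, electrophysiology block 5.75, crystallography run 5.20, flow-cytometry panel 4.33 lead.
The ratio heuristic lands on patch-clamp session + electrophysiology block + flow-cytometry panel + cryo-EM session + crystallography run + NMR block (245) but leaves 9 h idle.
The 19 h tied up in patch-clamp session is better spent on sequencing lane + microarray batch — total rises to 256 (68 h).
The closest alternative, electrophysiology block + flow-cytometry panel + cryo-EM session + HPLC run + crystallography run + NMR block + calorimetry series, reaches only 255.

256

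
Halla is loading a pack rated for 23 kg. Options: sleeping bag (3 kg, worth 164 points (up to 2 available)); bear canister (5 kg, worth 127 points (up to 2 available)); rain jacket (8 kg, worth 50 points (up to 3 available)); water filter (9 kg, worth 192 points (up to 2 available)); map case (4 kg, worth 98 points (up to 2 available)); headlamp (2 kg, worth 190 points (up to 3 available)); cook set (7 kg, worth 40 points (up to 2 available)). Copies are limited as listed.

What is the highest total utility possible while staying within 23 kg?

Best packing: 2×sleeping bag + 2×bear canister + 3×headlamp — 22 kg, 1152 total.

1152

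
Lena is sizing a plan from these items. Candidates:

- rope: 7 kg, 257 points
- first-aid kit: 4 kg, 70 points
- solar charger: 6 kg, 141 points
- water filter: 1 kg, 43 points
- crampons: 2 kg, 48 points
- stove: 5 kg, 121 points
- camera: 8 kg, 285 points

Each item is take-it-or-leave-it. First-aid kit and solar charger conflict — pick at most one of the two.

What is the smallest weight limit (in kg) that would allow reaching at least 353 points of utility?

11

Need the lightest bundle worth ≥ 353.
Taking water filter + crampons + camera gives 376 (≥ 353) for 11 kg.
Any bundle with less than 11 kg falls short of 353.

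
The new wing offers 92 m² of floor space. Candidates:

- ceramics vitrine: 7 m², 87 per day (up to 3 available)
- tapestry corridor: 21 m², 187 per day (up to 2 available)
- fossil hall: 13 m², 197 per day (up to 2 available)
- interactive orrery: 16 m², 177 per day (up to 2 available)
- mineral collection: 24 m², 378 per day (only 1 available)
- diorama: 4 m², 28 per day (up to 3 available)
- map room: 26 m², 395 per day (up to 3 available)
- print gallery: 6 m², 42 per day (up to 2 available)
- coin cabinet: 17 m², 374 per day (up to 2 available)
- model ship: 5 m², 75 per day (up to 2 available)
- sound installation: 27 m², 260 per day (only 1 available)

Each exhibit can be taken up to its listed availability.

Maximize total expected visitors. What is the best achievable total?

1613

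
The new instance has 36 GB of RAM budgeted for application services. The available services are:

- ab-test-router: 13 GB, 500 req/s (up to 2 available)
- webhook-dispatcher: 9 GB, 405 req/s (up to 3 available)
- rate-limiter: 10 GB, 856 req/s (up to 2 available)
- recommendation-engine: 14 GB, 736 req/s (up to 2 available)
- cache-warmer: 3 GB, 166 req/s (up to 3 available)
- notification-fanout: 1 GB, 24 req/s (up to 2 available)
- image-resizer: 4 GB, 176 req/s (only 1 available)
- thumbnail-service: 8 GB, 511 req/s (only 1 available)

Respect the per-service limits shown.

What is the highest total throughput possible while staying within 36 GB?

2603

By throughput per GB: rate-limiter 85.60, thumbnail-service 63.88, cache-warmer 55.33 lead.
Taking 2×rate-limiter + 2×cache-warmer + 2×notification-fanout + thumbnail-service: 36 GB used, 2603 in throughput.
Nothing else within 36 GB beats 2603.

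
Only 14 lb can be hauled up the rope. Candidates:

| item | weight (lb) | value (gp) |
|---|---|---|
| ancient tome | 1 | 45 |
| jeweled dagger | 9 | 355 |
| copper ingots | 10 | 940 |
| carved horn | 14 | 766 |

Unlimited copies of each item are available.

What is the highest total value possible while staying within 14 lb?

Taking 4×ancient tome + copper ingots: 14 lb used, 1120 in value.
Nothing else within 14 lb beats 1120.

1120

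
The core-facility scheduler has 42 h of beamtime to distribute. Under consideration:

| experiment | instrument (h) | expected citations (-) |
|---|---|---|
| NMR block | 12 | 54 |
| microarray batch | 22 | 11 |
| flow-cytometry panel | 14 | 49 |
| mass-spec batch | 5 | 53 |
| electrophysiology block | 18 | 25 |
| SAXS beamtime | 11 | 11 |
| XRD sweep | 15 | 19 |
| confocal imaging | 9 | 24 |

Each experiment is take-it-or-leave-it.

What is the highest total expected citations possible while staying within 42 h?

180

Density check — mass-spec batch 10.60, NMR block 4.50, flow-cytometry panel 3.50, confocal imaging 2.67 are the best per h.
Taking NMR block + flow-cytometry panel + mass-spec batch + confocal imaging: 40 h used, 180 in expected citations.
The closest alternative, NMR block + flow-cytometry panel + mass-spec batch + SAXS beamtime, reaches only 167.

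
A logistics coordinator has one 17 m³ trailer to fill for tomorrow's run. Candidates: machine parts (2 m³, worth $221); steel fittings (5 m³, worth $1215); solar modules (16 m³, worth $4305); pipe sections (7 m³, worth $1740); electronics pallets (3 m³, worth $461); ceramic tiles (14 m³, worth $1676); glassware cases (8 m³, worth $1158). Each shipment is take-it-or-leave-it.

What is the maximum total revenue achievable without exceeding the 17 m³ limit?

By revenue per m³: solar modules 269.06, pipe sections 248.57, steel fittings 243.00 lead.
Best packing: solar modules — 16 m³, 4305 total.
Runner-up machine parts + steel fittings + pipe sections + electronics pallets tops out at 3637.

4305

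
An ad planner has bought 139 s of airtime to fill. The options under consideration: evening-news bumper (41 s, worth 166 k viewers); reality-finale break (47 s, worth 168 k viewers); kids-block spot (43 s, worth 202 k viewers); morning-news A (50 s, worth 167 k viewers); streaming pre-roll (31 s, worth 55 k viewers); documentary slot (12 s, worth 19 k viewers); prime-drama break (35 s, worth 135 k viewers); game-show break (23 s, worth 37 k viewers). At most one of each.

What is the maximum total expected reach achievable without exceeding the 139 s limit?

536

By expected reach per s: kids-block spot 4.70, evening-news bumper 4.05, prime-drama break 3.86, reality-finale break 3.57 lead.
Filling by ratio: evening-news bumper + kids-block spot + documentary slot + prime-drama break for 522, with 8 s left unused.
Replace documentary slot and prime-drama break with reality-finale break: the trade gains 14 net, giving 536 at 131 s.
The closest alternative, evening-news bumper + kids-block spot + morning-news A, reaches only 535.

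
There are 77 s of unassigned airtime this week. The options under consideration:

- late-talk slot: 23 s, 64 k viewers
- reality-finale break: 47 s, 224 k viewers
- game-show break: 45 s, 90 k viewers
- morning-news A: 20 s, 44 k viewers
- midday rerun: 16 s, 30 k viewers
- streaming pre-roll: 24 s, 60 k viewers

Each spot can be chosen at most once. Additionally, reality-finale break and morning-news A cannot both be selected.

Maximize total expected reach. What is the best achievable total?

288

Late-talk slot + reality-finale break uses 70 of the 77 s and totals 288.
Nothing else feasible within 77 s beats 288.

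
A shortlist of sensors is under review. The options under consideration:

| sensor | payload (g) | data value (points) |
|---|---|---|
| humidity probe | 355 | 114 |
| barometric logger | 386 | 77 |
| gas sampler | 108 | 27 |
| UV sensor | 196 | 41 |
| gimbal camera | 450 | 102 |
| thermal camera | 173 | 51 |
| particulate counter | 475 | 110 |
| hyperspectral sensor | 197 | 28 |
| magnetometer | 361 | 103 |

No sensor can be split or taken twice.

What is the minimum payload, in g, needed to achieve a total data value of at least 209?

Minimise g subject to total data value ≥ 209.
humidity probe + magnetometer: 217 data value at 716 g.
No combination under 716 g hits 209.

716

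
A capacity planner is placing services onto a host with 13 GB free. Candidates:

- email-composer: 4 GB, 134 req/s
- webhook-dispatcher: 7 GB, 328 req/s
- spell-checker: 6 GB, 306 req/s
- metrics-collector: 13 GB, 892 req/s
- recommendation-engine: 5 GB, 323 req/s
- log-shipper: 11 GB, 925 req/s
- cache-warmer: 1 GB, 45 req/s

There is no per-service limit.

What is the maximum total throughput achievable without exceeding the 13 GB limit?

1015

Best packing: log-shipper + 2×cache-warmer — 13 GB, 1015 total.
That's the maximum — no swap from here does better than 1015.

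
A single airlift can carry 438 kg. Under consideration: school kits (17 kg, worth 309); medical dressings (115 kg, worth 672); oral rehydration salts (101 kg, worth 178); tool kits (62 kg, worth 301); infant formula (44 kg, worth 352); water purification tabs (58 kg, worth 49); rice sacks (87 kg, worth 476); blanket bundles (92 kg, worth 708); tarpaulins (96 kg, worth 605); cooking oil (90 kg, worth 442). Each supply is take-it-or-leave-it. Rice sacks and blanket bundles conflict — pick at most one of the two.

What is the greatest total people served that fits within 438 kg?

Density check — school kits 18.18, infant formula 8.00, blanket bundles 7.70, tarpaulins 6.30 are the best per kg.
Taking school kits + medical dressings + tool kits + infant formula + blanket bundles + tarpaulins: 426 kg used, 2947 in people served.
Every other selection either busts 438 kg or breaks a pairing rule or fails to beat 2947.

2947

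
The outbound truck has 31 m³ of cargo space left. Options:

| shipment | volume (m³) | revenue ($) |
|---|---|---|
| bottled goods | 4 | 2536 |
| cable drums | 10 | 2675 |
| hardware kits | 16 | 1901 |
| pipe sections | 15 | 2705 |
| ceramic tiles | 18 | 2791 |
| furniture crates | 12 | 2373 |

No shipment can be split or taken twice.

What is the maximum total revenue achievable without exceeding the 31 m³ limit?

By revenue per m³: bottled goods 634.00, cable drums 267.50, furniture crates 197.75, pipe sections 180.33 lead.
Taking the top-ratio shipments first gives bottled goods + cable drums + furniture crates for 7584 (26 m³).
Dropping furniture crates frees 12 m³; slotting in pipe sections (15 m³) lifts the total to 7916 at 29 m³.

7916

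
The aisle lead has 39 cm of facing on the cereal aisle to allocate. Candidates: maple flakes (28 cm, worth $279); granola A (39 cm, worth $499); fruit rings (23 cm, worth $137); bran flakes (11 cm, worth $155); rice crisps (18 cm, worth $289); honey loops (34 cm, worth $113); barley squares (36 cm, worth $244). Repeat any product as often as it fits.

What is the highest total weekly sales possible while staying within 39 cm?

Taking 2×rice crisps: 36 cm used, 578 in weekly sales.
No other feasible combination exceeds 578.

578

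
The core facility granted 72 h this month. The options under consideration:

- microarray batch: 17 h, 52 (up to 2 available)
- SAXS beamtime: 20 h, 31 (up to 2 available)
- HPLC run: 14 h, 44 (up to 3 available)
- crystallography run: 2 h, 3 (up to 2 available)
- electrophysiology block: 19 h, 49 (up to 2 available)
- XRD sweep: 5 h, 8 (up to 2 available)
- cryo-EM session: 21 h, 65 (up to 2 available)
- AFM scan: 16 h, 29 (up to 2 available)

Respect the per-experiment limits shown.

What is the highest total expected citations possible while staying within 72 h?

Ranking by ratio (expected citations/h): HPLC run 3.14, cryo-EM session 3.10, microarray batch 3.06, electrophysiology block 2.58.
Greedy by ratio would take 3×HPLC run + 2×crystallography run + XRD sweep + cryo-EM session: 72 h used, total 211.
The 21 h tied up in HPLC run and crystallography run and XRD sweep is better spent on cryo-EM session — total rises to 221 (72 h).

221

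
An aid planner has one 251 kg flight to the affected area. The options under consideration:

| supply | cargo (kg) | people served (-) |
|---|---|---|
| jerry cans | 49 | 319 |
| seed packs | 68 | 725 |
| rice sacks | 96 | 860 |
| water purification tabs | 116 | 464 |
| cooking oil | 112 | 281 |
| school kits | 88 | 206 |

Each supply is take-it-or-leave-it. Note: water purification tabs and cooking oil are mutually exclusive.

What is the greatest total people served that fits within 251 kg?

Jerry cans + seed packs + rice sacks uses 213 of the 251 kg and totals 1904.
Every other selection either busts 251 kg or breaks a pairing rule or fails to beat 1904.

1904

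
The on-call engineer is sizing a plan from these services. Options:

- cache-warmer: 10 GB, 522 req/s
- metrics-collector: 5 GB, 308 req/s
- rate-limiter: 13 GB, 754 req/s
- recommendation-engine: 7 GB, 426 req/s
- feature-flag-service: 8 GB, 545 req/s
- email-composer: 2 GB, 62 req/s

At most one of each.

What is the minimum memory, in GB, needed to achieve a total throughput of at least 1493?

25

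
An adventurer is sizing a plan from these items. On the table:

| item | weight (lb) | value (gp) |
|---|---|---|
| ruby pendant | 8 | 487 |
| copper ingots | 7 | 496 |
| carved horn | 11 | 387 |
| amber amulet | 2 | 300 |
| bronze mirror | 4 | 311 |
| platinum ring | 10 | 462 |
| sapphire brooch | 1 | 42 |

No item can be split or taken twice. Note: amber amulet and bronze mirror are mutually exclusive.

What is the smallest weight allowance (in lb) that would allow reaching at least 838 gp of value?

10

Look for the lowest-weight combination reaching 838.
copper ingots + amber amulet + sapphire brooch reaches 838 using 10 lb.
Below 10 lb the best achievable stays under 838.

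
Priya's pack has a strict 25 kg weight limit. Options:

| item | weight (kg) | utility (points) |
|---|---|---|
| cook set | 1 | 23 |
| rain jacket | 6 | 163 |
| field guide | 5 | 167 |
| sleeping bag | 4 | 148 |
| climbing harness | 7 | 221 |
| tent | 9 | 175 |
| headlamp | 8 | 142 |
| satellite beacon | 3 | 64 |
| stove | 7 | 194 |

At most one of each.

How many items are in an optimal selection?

5

The maximum utility within 25 kg is 763.
One optimal bundle: rain jacket + field guide + sleeping bag + climbing harness + satellite beacon (25 kg).
Any selection reaching 763 contains exactly 5 items.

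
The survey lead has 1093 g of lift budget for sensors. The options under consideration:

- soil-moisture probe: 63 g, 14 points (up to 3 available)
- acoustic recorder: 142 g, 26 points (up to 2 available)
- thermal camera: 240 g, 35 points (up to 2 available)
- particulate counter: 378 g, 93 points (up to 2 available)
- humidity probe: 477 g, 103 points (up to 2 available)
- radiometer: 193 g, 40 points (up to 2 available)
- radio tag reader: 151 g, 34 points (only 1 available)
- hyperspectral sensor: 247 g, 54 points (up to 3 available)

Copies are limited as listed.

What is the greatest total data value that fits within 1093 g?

By data value per g: particulate counter 0.25, radio tag reader 0.23, soil-moisture probe 0.22 lead.
Filling by ratio: 2×soil-moisture probe + 2×particulate counter + radio tag reader for 248, with 60 g left unused.
Dropping soil-moisture probe and radio tag reader frees 214 g; slotting in hyperspectral sensor (247 g) lifts the total to 254 at 1066 g.
No other feasible combination exceeds 254.

254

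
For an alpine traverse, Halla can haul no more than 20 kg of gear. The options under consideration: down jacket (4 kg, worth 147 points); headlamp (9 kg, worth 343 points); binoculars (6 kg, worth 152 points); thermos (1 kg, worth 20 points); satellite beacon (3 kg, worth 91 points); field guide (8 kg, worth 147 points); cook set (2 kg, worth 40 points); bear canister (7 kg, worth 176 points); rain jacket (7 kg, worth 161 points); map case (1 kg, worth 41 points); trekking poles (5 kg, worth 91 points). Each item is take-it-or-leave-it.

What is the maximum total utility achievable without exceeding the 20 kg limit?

A density-first pass picks down jacket + headlamp + thermos + satellite beacon + cook set + map case — 682 at 20 kg.
Dropping thermos and satellite beacon and cook set frees 6 kg; slotting in binoculars (6 kg) lifts the total to 683 at 20 kg.
The closest alternative, down jacket + headlamp + thermos + satellite beacon + cook set + map case, reaches only 682.

683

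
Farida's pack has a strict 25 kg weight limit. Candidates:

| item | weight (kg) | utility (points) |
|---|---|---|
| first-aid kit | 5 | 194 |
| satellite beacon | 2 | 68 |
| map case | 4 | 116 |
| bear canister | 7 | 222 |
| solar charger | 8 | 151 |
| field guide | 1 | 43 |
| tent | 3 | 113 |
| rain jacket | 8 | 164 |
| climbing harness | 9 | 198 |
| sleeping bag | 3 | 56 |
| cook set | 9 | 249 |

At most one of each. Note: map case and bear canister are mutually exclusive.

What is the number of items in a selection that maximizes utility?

5

Best achievable utility is 821.
For example first-aid kit + bear canister + field guide + tent + cook set achieves it, using 25 kg.
All optima have 5 items.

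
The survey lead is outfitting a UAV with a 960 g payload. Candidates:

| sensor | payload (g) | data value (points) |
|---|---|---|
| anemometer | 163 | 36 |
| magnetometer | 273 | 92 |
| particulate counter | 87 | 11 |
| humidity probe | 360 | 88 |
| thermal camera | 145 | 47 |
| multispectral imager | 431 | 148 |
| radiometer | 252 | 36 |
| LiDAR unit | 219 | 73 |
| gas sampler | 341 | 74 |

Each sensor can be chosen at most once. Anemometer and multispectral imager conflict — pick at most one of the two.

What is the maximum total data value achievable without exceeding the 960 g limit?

313

By data value per g: multispectral imager 0.34, magnetometer 0.34, LiDAR unit 0.33 lead.
Magnetometer + multispectral imager + LiDAR unit uses 923 of the 960 g and totals 313.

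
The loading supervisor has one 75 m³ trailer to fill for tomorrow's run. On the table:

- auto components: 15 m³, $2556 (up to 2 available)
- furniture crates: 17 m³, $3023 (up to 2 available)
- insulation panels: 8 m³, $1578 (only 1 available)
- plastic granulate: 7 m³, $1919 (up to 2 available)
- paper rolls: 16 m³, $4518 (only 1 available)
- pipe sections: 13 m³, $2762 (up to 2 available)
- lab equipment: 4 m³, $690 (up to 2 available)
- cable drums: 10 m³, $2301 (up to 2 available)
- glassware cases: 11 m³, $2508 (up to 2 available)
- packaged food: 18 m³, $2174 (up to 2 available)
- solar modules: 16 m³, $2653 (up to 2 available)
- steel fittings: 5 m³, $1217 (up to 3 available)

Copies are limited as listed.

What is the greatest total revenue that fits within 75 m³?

18601

Density check — paper rolls 282.38, plastic granulate 274.14, steel fittings 243.40, cable drums 230.10 are the best per m³.
The ratio heuristic lands on insulation panels + 2×plastic granulate + paper rolls + 2×cable drums + 3×steel fittings (18187) but leaves 2 m³ idle.
Dropping 2×cable drums frees 20 m³; slotting in 2×glassware cases (22 m³) lifts the total to 18601 at 75 m³.
No other feasible combination exceeds 18601.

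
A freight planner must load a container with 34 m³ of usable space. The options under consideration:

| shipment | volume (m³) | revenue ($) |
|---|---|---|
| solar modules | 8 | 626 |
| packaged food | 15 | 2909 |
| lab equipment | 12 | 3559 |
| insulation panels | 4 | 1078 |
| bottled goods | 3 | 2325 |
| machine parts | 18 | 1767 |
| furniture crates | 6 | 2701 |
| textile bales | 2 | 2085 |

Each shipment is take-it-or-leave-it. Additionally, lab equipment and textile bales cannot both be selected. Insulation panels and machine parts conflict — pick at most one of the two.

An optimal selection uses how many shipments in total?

Best achievable revenue is 11098.
For example packaged food + insulation panels + bottled goods + furniture crates + textile bales achieves it, using 30 m³.
Any selection reaching 11098 contains exactly 5 shipments.

5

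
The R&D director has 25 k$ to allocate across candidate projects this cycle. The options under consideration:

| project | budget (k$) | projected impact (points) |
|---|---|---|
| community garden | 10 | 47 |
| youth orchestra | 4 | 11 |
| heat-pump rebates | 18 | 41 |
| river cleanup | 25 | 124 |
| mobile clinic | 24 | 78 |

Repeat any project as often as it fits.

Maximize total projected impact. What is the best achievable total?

124

Ranking by ratio (projected impact/k$): river cleanup 4.96, community garden 4.70, mobile clinic 3.25, youth orchestra 2.75.
The ratio ordering already packs tightly: river cleanup, 25 k$, 124.
Nothing else within 25 k$ beats 124.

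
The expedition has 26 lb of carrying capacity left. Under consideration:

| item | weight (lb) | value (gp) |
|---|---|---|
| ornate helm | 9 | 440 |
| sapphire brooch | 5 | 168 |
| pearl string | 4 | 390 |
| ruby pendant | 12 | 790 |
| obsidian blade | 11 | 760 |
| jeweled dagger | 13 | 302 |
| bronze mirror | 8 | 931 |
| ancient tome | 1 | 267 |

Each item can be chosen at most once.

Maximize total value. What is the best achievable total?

2378

A density-first pass picks pearl string + obsidian blade + bronze mirror + ancient tome — 2348 at 24 lb.
The 11 lb tied up in obsidian blade is better spent on ruby pendant — total rises to 2378 (25 lb).
That's the maximum — no swap from here does better than 2378.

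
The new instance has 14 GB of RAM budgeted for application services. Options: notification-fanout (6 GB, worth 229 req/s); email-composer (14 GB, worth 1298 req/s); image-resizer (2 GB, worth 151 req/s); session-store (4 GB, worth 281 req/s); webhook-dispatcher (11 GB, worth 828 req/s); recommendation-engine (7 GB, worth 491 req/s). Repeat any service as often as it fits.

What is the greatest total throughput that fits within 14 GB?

Best packing: email-composer — 14 GB, 1298 total.
Nothing else within 14 GB beats 1298.

1298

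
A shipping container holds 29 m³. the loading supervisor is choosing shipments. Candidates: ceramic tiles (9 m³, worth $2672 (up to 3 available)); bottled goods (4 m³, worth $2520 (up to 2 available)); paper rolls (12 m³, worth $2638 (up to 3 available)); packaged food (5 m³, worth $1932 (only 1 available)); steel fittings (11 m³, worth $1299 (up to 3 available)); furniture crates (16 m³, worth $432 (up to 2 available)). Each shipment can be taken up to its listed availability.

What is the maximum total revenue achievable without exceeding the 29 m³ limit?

10384

By revenue per m³: bottled goods 630.00, packaged food 386.40, ceramic tiles 296.89 lead.
A density-first pass picks ceramic tiles + 2×bottled goods + packaged food — 9644 at 22 m³.
The 5 m³ tied up in packaged food is better spent on ceramic tiles — total rises to 10384 (26 m³).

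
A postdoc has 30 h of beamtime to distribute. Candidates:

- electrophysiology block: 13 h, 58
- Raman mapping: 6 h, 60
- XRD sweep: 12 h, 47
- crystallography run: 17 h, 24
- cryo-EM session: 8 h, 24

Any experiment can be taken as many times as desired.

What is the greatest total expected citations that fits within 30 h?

By expected citations per h: Raman mapping 10.00, electrophysiology block 4.46, XRD sweep 3.92 lead.
5×Raman mapping uses 30 of the 30 h and totals 300.
No other feasible combination exceeds 300.

300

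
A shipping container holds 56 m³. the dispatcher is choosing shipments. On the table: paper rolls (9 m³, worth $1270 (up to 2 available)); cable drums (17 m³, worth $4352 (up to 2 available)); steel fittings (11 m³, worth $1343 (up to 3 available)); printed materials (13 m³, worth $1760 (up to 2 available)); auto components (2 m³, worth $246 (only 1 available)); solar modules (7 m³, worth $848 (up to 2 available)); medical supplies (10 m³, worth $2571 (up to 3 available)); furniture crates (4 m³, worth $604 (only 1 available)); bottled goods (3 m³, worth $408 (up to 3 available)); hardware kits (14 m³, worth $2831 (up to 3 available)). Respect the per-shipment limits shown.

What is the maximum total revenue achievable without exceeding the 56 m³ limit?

By revenue per m³: medical supplies 257.10, cable drums 256.00, hardware kits 202.21, furniture crates 151.00 lead.
Taking the top-ratio shipments first gives cable drums + auto components + 3×medical supplies + furniture crates + bottled goods for 13323 (56 m³).
Replace medical supplies and furniture crates and bottled goods with cable drums: the trade gains 769 net, giving 14092 at 56 m³.
That's the maximum — no swap from here does better than 14092.

14092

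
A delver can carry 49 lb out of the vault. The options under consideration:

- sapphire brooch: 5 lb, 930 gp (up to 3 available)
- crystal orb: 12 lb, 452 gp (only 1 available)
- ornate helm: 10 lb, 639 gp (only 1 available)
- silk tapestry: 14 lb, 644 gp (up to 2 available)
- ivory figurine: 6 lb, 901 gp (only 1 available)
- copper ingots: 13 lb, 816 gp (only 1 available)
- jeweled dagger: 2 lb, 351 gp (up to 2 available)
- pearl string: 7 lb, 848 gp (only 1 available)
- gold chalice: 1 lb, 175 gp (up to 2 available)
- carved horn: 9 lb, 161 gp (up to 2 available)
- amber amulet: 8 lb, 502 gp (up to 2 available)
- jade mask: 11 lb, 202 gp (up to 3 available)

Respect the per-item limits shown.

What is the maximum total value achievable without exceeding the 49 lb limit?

6420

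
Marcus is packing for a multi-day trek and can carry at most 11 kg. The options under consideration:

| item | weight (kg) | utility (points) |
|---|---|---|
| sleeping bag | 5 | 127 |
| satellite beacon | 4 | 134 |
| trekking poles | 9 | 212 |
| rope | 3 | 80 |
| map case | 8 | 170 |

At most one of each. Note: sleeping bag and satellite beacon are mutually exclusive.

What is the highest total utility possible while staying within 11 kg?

250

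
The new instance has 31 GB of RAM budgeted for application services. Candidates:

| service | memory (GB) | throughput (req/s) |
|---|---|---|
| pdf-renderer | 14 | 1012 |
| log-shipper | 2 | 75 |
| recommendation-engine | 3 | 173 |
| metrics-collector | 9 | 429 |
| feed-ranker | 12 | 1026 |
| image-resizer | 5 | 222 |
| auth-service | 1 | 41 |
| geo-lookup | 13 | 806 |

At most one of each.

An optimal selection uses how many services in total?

4

Best achievable throughput is 2286.
For example pdf-renderer + log-shipper + recommendation-engine + feed-ranker achieves it, using 31 GB.
All optima have 4 services.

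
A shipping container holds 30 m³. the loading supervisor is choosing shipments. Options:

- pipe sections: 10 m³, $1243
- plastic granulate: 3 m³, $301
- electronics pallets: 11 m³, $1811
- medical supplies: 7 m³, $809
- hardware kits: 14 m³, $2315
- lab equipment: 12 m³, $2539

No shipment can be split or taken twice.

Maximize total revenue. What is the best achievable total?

Taking the top-ratio shipments first gives plastic granulate + hardware kits + lab equipment for 5155 (29 m³).
The 17 m³ tied up in plastic granulate and hardware kits is better spent on electronics pallets + medical supplies — total rises to 5159 (30 m³).
The closest alternative, plastic granulate + hardware kits + lab equipment, reaches only 5155.

5159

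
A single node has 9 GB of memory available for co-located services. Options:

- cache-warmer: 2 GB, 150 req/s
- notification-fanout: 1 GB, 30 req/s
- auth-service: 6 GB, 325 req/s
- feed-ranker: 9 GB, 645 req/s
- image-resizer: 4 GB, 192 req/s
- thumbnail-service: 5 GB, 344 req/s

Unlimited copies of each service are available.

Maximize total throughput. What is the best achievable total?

645

A density-first pass picks 4×cache-warmer + notification-fanout — 630 at 9 GB.
Replace 4×cache-warmer and notification-fanout with feed-ranker: the trade gains 15 net, giving 645 at 9 GB.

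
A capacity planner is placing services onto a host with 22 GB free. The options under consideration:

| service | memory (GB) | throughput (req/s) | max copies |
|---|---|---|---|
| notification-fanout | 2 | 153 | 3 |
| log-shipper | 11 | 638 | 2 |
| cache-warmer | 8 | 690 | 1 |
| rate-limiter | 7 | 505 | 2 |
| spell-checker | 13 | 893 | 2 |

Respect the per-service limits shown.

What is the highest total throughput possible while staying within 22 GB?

Taking the top-ratio services first gives 3×notification-fanout + cache-warmer + rate-limiter for 1654 (21 GB).
The 6 GB tied up in 3×notification-fanout is better spent on rate-limiter — total rises to 1700 (22 GB).

1700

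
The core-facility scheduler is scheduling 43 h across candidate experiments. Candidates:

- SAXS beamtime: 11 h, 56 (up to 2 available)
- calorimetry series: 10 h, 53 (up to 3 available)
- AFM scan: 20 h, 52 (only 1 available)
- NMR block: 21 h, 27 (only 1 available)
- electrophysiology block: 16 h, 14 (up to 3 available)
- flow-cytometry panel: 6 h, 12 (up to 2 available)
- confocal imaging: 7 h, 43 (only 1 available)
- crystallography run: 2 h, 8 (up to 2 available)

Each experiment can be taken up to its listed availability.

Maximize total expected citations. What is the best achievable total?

By expected citations per h: confocal imaging 6.14, calorimetry series 5.30, SAXS beamtime 5.09, crystallography run 4.00 lead.
The ratio heuristic lands on 3×calorimetry series + confocal imaging + 2×crystallography run (218) but leaves 2 h idle.
The 20 h tied up in 2×calorimetry series is better spent on 2×SAXS beamtime — total rises to 224 (43 h).

224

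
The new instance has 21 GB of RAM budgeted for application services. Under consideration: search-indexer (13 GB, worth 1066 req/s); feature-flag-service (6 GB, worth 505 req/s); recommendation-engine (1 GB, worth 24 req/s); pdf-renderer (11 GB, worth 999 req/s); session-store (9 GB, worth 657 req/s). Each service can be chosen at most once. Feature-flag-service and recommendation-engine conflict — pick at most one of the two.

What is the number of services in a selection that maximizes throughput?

3

Optimal total is 1680.
One optimal bundle: recommendation-engine + pdf-renderer + session-store (21 GB).
Every optimal selection uses 3 services.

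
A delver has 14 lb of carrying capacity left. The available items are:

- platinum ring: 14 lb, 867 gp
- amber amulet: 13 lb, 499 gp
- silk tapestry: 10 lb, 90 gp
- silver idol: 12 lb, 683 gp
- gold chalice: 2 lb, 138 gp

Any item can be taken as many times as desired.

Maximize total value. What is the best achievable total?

Best packing: 7×gold chalice — 14 lb, 966 total.

966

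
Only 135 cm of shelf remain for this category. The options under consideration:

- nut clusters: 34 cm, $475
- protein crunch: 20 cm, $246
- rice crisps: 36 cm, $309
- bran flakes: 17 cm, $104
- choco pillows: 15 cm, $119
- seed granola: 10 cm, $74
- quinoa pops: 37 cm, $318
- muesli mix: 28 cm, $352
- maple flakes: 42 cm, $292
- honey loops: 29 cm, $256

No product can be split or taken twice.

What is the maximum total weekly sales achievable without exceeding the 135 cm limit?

1510

By weekly sales per cm: nut clusters 13.97, muesli mix 12.57, protein crunch 12.30 lead.
Greedy by ratio would take nut clusters + protein crunch + choco pillows + muesli mix + honey loops: 126 cm used, total 1448.
Replace honey loops with quinoa pops: the trade gains 62 net, giving 1510 at 134 cm.
The closest alternative, nut clusters + protein crunch + rice crisps + choco pillows + muesli mix, reaches only 1501.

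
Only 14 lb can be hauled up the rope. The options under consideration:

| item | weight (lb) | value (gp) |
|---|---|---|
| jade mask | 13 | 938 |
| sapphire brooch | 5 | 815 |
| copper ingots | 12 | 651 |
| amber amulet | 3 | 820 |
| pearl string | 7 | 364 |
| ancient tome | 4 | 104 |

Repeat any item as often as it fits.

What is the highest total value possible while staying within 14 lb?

Taking 4×amber amulet: 12 lb used, 3280 in value.
Every other selection either busts 14 lb or fails to beat 3280.

3280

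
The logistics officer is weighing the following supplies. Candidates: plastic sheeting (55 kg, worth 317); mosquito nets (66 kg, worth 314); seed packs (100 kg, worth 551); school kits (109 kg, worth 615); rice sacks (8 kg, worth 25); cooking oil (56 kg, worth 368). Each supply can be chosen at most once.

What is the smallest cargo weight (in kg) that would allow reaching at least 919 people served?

Need the lightest bundle worth ≥ 919.
seed packs + cooking oil reaches 919 using 156 kg.
Below 156 kg the best achievable stays under 919.

156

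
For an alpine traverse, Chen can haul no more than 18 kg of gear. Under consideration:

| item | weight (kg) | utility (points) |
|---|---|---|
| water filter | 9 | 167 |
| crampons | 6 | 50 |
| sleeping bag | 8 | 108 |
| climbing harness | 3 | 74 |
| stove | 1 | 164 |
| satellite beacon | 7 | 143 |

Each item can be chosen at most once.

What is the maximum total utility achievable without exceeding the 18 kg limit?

Filling by ratio: crampons + climbing harness + stove + satellite beacon for 431, with 1 kg left unused.
Dropping crampons and climbing harness frees 9 kg; slotting in water filter (9 kg) lifts the total to 474 at 17 kg.

474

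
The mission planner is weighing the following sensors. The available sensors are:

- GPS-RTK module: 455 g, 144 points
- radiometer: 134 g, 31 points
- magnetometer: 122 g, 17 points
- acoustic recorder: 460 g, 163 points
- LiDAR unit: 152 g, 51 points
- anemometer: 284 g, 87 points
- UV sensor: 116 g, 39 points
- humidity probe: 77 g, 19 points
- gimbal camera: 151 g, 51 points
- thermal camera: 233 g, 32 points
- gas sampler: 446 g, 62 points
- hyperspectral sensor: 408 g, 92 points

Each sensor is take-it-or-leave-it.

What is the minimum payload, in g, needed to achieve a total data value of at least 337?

Look for the lowest-payload combination reaching 337.
Taking acoustic recorder + anemometer + UV sensor + gimbal camera gives 340 (≥ 337) for 1011 g.
No combination under 1011 g hits 337.

1011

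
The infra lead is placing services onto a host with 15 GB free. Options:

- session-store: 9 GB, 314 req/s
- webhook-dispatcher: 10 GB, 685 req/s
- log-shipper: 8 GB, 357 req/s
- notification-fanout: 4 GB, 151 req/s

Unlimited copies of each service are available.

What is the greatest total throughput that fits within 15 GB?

836

Density check — webhook-dispatcher 68.50, log-shipper 44.62, notification-fanout 37.75, session-store 34.89 are the best per GB.
Webhook-dispatcher + notification-fanout uses 14 of the 15 GB and totals 836.
That's the maximum — no swap from here does better than 836.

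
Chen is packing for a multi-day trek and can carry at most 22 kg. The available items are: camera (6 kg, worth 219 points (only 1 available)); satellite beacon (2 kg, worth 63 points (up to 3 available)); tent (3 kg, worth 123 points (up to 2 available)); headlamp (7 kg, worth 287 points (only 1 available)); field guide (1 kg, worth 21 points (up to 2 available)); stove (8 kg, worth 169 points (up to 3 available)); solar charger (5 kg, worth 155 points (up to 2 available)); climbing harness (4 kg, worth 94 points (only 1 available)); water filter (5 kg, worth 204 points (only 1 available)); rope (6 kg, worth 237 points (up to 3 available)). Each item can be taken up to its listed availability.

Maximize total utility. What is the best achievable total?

884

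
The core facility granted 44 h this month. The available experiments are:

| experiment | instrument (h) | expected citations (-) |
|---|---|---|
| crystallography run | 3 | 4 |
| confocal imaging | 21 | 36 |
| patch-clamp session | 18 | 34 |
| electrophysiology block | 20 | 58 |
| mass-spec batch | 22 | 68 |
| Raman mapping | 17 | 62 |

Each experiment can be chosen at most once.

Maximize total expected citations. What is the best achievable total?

134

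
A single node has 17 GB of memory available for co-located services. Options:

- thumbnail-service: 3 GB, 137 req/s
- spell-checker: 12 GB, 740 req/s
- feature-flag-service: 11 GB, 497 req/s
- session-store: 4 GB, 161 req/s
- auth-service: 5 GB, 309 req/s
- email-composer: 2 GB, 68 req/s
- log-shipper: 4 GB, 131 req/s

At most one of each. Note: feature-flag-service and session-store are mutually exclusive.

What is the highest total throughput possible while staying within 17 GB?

1049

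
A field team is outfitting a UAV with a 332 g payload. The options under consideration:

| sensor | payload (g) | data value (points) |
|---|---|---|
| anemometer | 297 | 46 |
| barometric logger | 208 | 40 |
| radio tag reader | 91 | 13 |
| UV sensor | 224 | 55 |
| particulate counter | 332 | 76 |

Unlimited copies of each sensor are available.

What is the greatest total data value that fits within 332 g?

76

Filling by ratio: radio tag reader + UV sensor for 68, with 17 g left unused.
The 315 g tied up in radio tag reader and UV sensor is better spent on particulate counter — total rises to 76 (332 g).
Nothing else within 332 g beats 76.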